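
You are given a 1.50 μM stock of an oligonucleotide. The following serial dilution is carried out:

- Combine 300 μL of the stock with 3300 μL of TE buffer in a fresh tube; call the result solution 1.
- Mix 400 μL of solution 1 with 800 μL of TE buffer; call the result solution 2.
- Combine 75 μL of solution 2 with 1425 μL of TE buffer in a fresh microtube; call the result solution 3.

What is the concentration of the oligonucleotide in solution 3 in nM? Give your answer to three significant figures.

2.08 nM

Step 1: 300 μL + 3300 μL = 3600 μL total → factor 3600/300 = 12
Step 2: 400 μL + 800 μL = 1200 μL total → factor 1200/400 = 3
Step 3: 75 μL + 1425 μL = 1500 μL total → factor 1500/75 = 20
Overall dilution factor = 12 × 3 × 20 = 720
Final = 1.50 μM / 720 = 0.002083 μM = 2.08 nM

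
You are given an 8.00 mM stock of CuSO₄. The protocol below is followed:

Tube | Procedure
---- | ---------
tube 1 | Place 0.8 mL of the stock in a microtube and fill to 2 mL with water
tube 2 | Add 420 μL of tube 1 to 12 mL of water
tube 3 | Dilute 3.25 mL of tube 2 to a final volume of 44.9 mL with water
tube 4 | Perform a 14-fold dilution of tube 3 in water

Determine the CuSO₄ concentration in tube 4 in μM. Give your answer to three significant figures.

0.559 μM

Step 1: 0.8 mL brought to 2 mL → factor 2/0.8 = 2.5
Step 2: 420 μL + 12 mL = 12420 μL total → factor 12420/420 = 29.571
Step 3: 3.25 mL brought to 44.9 mL → factor 44.9/3.25 = 13.815
Step 4: 14-fold → factor 14
Overall dilution factor = 2.5 × 29.571 × 13.815 × 14 = 14299
Final = 8.00 mM / 14299 = 0.0005595 mM = 0.559 μM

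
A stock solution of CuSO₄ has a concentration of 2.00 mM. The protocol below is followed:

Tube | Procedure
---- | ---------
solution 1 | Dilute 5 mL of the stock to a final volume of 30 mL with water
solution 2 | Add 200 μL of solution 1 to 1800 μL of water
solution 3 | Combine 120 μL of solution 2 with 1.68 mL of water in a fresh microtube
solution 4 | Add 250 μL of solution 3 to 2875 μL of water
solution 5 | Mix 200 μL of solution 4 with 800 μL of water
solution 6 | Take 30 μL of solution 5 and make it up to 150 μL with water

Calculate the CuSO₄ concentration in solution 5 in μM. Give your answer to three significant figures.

0.0356 μM

Step 1: 5 mL brought to 30 mL → factor 30/5 = 6
Step 2: 200 μL + 1800 μL = 2000 μL total → factor 2000/200 = 10
Step 3: 120 μL + 1.68 mL = 1800 μL total → factor 1800/120 = 15
Step 4: 250 μL + 2875 μL = 3125 μL total → factor 3125/250 = 12.5
Step 5: 200 μL + 800 μL = 1000 μL total → factor 1000/200 = 5
Dilution factor through solution 5 = 6 × 10 × 15 × 12.5 × 5 = 56250
[solution 5] = 2.00 mM / 56250 = 3.556 × 10^-5 mM = 0.0356 μM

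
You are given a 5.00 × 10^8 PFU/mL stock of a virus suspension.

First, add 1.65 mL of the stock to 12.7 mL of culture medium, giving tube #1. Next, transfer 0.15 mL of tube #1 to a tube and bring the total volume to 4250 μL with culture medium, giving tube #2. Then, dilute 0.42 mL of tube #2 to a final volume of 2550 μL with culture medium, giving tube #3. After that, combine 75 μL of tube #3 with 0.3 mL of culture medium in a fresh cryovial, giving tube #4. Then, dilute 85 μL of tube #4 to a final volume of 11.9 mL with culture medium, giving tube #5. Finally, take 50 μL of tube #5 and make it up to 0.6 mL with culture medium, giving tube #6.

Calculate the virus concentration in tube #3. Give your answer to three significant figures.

3.34 × 10^5 PFU/mL

Step 1: 1.65 mL + 12.7 mL = 14.35 mL total → factor 14.35/1.65 = 8.697
Step 2: 0.15 mL brought to 4250 μL → factor 4.25/0.15 = 28.333
Step 3: 0.42 mL brought to 2550 μL → factor 2.55/0.42 = 6.0714
Dilution factor through tube #3 = 8.697 × 28.333 × 6.0714 = 1496.1
[tube #3] = 5.00 × 10^8 PFU/mL / 1496.1 = 3.34 × 10^5 PFU/mL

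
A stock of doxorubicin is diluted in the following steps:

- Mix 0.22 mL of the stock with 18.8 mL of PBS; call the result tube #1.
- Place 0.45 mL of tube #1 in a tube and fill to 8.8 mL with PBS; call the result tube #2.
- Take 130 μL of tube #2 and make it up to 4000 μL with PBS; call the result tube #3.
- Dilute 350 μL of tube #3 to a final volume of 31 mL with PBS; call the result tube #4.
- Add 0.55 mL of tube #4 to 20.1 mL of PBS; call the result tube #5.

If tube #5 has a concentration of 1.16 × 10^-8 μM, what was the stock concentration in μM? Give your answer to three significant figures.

Step 1: 0.22 mL + 18.8 mL = 19.02 mL total → factor 19.02/0.22 = 86.455
Step 2: 0.45 mL brought to 8.8 mL → factor 8.8/0.45 = 19.556
Step 3: 130 μL brought to 4000 μL → factor 4000/130 = 30.769
Step 4: 350 μL brought to 31 mL → factor 31000/350 = 88.571
Step 5: 0.55 mL + 20.1 mL = 20.65 mL total → factor 20.65/0.55 = 37.545
Overall dilution factor = 86.455 × 19.556 × 30.769 × 88.571 × 37.545 = 1.7299 × 10^8
Stock = 1.16 × 10^-8 μM × 1.7299 × 10^8 = 2.01 μM

2.01 μM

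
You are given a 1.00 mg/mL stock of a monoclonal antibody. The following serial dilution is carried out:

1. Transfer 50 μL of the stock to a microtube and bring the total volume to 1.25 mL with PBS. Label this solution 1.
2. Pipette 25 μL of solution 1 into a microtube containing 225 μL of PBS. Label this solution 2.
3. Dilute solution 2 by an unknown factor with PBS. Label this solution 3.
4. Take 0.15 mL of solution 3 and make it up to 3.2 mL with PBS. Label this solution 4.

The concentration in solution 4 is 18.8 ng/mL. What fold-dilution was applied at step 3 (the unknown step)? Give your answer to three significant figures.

9.97-fold

Step 1: 50 μL brought to 1.25 mL → factor 1250/50 = 25
Step 2: 25 μL + 225 μL = 250 μL total → factor 250/25 = 10
Step 3: unknown factor x
Step 4: 0.15 mL brought to 3.2 mL → factor 3.2/0.15 = 21.333
Product of known-step factors = 5333.3
Overall factor = 1.00 mg/mL / (18.8 ng/mL) = 53191
x = 53191 / 5333.3 = 9.97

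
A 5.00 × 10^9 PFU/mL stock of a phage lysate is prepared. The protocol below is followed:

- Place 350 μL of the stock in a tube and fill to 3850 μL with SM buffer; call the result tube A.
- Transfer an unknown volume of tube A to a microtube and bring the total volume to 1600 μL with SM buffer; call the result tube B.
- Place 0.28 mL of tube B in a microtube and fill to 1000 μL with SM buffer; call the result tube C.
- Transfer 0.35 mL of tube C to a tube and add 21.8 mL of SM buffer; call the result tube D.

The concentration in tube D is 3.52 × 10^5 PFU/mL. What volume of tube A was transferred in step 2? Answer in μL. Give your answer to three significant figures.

Step 1: 350 μL brought to 3850 μL → factor 3850/350 = 11
Step 2: v brought to 1600 μL → factor = 1600 μL/v
Step 3: 0.28 mL brought to 1000 μL → factor 1/0.28 = 3.5714
Step 4: 0.35 mL + 21.8 mL = 22.15 mL total → factor 22.15/0.35 = 63.286
Product of known-step factors = 2486.2
Overall factor = 5.00 × 10^9 PFU/mL / (3.52 × 10^5 PFU/mL) = 14205
Step-2 factor = 14205 / 2486.2 = 5.7133
v = 1600 μL / 5.7133 = 280 μL

280 μL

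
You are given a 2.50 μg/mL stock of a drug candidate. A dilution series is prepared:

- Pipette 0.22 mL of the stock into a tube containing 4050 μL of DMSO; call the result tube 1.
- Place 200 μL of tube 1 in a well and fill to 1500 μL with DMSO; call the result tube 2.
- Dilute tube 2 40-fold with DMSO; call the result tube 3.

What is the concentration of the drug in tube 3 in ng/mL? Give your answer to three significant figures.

0.429 ng/mL

Step 1: 0.22 mL + 4050 μL = 4.27 mL total → factor 4.27/0.22 = 19.409
Step 2: 200 μL brought to 1500 μL → factor 1500/200 = 7.5
Step 3: 40-fold → factor 40
Overall dilution factor = 19.409 × 7.5 × 40 = 5822.7
Final = 2.50 μg/mL / 5822.7 = 0.0004294 μg/mL = 0.429 ng/mL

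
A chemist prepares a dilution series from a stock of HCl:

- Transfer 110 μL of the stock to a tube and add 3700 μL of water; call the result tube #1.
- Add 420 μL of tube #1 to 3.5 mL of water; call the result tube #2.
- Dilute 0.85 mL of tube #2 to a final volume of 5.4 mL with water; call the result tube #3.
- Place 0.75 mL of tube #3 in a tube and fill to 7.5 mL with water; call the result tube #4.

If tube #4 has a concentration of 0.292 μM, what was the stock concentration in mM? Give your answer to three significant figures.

6.00 mM

Step 1: 110 μL + 3700 μL = 3810 μL total → factor 3810/110 = 34.636
Step 2: 420 μL + 3.5 mL = 3920 μL total → factor 3920/420 = 9.3333
Step 3: 0.85 mL brought to 5.4 mL → factor 5.4/0.85 = 6.3529
Step 4: 0.75 mL brought to 7.5 mL → factor 7.5/0.75 = 10
Overall dilution factor = 34.636 × 9.3333 × 6.3529 × 10 = 20537
Stock = 0.292 μM × 20537 = 5997 μM = 6.00 mM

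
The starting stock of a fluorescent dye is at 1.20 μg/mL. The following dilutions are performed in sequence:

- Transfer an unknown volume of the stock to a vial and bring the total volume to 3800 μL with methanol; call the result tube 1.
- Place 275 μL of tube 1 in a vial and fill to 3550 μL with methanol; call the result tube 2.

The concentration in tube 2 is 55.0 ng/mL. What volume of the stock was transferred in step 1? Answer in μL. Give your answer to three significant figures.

2.25 × 10^3 μL

Step 1: v brought to 3800 μL → factor = 3800 μL/v
Step 2: 275 μL brought to 3550 μL → factor 3550/275 = 12.909
Product of known-step factors = 12.909
Overall factor = 1.20 μg/mL / (55.0 ng/mL) = 21.818
Step-1 factor = 21.818 / 12.909 = 1.6901
v = 3800 μL / 1.6901 = 2.25 × 10^3 μL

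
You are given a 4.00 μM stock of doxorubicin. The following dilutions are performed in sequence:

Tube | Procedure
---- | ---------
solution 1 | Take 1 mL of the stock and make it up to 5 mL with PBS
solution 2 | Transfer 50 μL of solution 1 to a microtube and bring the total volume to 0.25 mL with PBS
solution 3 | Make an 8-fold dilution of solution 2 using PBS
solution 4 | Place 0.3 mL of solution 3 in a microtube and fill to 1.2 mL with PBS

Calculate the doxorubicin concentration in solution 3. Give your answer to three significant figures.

0.0200 μM

Step 1: 1 mL brought to 5 mL → factor 5/1 = 5
Step 2: 50 μL brought to 0.25 mL → factor 250/50 = 5
Step 3: 8-fold → factor 8
Dilution factor through solution 3 = 5 × 5 × 8 = 200
[solution 3] = 4.00 μM / 200 = 0.0200 μM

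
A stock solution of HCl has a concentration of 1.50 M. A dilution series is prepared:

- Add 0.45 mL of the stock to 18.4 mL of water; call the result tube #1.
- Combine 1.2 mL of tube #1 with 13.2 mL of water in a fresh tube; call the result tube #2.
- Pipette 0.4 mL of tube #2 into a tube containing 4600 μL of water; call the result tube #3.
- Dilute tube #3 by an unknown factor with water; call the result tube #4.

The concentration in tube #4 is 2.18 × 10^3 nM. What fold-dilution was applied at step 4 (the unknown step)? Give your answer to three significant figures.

Step 1: 0.45 mL + 18.4 mL = 18.85 mL total → factor 18.85/0.45 = 41.889
Step 2: 1.2 mL + 13.2 mL = 14.4 mL total → factor 14.4/1.2 = 12
Step 3: 0.4 mL + 4600 μL = 5 mL total → factor 5/0.4 = 12.5
Step 4: unknown factor x
Product of known-step factors = 6283.3
Overall factor = 1.50 M / (2.18 × 10^3 nM) = 6.8807 × 10^5
x = 6.8807 × 10^5 / 6283.3 = 110

110-fold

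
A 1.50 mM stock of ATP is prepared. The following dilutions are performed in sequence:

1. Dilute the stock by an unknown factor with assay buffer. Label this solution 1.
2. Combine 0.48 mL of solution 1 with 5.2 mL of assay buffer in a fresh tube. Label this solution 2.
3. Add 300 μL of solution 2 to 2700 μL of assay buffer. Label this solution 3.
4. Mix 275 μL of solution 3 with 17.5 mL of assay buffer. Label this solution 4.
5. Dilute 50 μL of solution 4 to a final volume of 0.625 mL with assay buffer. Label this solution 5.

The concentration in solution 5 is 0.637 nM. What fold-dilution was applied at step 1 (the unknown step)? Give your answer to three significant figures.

24.6-fold

Step 1: unknown factor x
Step 2: 0.48 mL + 5.2 mL = 5.68 mL total → factor 5.68/0.48 = 11.833
Step 3: 300 μL + 2700 μL = 3000 μL total → factor 3000/300 = 10
Step 4: 275 μL + 17.5 mL = 17775 μL total → factor 17775/275 = 64.636
Step 5: 50 μL brought to 0.625 mL → factor 625/50 = 12.5
Product of known-step factors = 95608
Overall factor = 1.50 mM / (0.637 nM) = 2.3548 × 10^6
x = 2.3548 × 10^6 / 95608 = 24.6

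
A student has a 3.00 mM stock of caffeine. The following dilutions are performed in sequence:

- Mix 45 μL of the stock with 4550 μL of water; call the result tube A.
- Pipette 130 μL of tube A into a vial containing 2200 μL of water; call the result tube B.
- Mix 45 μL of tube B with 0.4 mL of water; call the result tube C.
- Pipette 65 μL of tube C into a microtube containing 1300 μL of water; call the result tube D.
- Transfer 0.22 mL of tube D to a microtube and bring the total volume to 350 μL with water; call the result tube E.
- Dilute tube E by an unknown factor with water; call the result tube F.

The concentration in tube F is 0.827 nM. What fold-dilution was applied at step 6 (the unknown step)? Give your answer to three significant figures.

6.00-fold

Step 1: 45 μL + 4550 μL = 4595 μL total → factor 4595/45 = 102.11
Step 2: 130 μL + 2200 μL = 2330 μL total → factor 2330/130 = 17.923
Step 3: 45 μL + 0.4 mL = 445 μL total → factor 445/45 = 9.8889
Step 4: 65 μL + 1300 μL = 1365 μL total → factor 1365/65 = 21
Step 5: 0.22 mL brought to 350 μL → factor 0.35/0.22 = 1.5909
Step 6: unknown factor x
Product of known-step factors = 6.0464 × 10^5
Overall factor = 3.00 mM / (0.827 nM) = 3.6276 × 10^6
x = 3.6276 × 10^6 / 6.0464 × 10^5 = 6.00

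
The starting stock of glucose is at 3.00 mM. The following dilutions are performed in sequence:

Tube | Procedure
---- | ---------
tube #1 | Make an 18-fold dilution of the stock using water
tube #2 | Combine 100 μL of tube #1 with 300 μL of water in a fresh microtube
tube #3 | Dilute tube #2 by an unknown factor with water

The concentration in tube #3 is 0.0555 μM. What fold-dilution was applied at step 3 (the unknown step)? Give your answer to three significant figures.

Step 1: 18-fold → factor 18
Step 2: 100 μL + 300 μL = 400 μL total → factor 400/100 = 4
Step 3: unknown factor x
Product of known-step factors = 72
Overall factor = 3.00 mM / (0.0555 μM) = 54054
x = 54054 / 72 = 751

751-fold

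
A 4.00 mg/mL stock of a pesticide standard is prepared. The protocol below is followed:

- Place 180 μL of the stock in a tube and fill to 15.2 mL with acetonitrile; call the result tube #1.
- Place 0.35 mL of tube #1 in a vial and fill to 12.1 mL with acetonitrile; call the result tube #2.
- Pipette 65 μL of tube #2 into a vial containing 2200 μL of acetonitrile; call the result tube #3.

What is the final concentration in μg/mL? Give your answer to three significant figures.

0.0393 μg/mL

Step 1: 180 μL brought to 15.2 mL → factor 15200/180 = 84.444
Step 2: 0.35 mL brought to 12.1 mL → factor 12.1/0.35 = 34.571
Step 3: 65 μL + 2200 μL = 2265 μL total → factor 2265/65 = 34.846
Overall dilution factor = 84.444 × 34.571 × 34.846 = 1.0173 × 10^5
Final = 4.00 mg/mL / 1.0173 × 10^5 = 3.932 × 10^-5 mg/mL = 0.0393 μg/mL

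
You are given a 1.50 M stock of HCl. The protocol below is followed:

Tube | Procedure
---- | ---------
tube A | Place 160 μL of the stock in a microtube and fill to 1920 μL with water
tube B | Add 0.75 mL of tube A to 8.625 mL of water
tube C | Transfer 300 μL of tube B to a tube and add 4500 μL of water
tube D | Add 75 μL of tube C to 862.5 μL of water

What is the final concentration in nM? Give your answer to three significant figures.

5.00 × 10^4 nM

Step 1: 160 μL brought to 1920 μL → factor 1920/160 = 12
Step 2: 0.75 mL + 8.625 mL = 9.375 mL total → factor 9.375/0.75 = 12.5
Step 3: 300 μL + 4500 μL = 4800 μL total → factor 4800/300 = 16
Step 4: 75 μL + 862.5 μL = 937.5 μL total → factor 937.5/75 = 12.5
Overall dilution factor = 12 × 12.5 × 16 × 12.5 = 30000
Final = 1.50 M / 30000 = 5.000 × 10^-5 M = 5.00 × 10^4 nM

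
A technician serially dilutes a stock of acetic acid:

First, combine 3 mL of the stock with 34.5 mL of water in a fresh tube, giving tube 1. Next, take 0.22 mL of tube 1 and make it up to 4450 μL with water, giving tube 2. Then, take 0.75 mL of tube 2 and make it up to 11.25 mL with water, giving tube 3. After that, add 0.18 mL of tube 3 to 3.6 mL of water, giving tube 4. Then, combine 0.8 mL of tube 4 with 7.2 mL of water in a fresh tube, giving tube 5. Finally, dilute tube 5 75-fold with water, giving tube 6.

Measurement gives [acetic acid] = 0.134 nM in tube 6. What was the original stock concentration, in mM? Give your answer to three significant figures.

8.00 mM

Step 1: 3 mL + 34.5 mL = 37.5 mL total → factor 37.5/3 = 12.5
Step 2: 0.22 mL brought to 4450 μL → factor 4.45/0.22 = 20.227
Step 3: 0.75 mL brought to 11.25 mL → factor 11.25/0.75 = 15
Step 4: 0.18 mL + 3.6 mL = 3.78 mL total → factor 3.78/0.18 = 21
Step 5: 0.8 mL + 7.2 mL = 8 mL total → factor 8/0.8 = 10
Step 6: 75-fold → factor 75
Overall dilution factor = 12.5 × 20.227 × 15 × 21 × 10 × 75 = 5.9734 × 10^7
Stock = 0.134 nM × 5.9734 × 10^7 = 8.004 × 10^6 nM = 8.00 mM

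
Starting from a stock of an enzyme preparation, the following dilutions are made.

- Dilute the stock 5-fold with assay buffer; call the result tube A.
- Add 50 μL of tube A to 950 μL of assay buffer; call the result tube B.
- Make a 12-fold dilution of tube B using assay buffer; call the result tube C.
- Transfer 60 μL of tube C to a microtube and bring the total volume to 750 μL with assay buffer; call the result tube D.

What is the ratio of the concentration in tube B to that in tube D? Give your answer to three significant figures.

150

Step 1: 5-fold → factor 5
Step 2: 50 μL + 950 μL = 1000 μL total → factor 1000/50 = 20
Step 3: 12-fold → factor 12
Step 4: 60 μL brought to 750 μL → factor 750/60 = 12.5
Dilution factor to tube B = 100; to tube D = 15000
[tube B]/[tube D] = (factor to tube D)/(factor to tube B) = 15000/100 = 150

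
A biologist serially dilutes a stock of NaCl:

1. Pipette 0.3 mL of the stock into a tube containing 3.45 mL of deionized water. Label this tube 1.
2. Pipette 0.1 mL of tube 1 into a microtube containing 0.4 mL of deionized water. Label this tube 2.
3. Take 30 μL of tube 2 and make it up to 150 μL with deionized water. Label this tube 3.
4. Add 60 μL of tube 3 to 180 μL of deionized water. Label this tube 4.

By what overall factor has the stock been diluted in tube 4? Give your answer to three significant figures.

Step 1: 0.3 mL + 3.45 mL = 3.75 mL total → factor 3.75/0.3 = 12.5
Step 2: 0.1 mL + 0.4 mL = 0.5 mL total → factor 0.5/0.1 = 5
Step 3: 30 μL brought to 150 μL → factor 150/30 = 5
Step 4: 60 μL + 180 μL = 240 μL total → factor 240/60 = 4
Overall dilution factor = 12.5 × 5 × 5 × 4 = 1250

1.25 × 10^3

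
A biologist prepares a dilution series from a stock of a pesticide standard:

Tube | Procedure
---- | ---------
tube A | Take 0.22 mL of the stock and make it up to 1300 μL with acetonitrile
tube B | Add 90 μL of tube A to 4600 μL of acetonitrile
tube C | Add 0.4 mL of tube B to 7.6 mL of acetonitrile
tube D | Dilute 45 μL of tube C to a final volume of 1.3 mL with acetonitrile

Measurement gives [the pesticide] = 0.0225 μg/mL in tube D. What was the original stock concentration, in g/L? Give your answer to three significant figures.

4.00 g/L

Step 1: 0.22 mL brought to 1300 μL → factor 1.3/0.22 = 5.9091
Step 2: 90 μL + 4600 μL = 4690 μL total → factor 4690/90 = 52.111
Step 3: 0.4 mL + 7.6 mL = 8 mL total → factor 8/0.4 = 20
Step 4: 45 μL brought to 1.3 mL → factor 1300/45 = 28.889
Overall dilution factor = 5.9091 × 52.111 × 20 × 28.889 = 1.7791 × 10^5
Stock = 0.0225 μg/mL × 1.7791 × 10^5 = 4003 μg/mL = 4.00 g/L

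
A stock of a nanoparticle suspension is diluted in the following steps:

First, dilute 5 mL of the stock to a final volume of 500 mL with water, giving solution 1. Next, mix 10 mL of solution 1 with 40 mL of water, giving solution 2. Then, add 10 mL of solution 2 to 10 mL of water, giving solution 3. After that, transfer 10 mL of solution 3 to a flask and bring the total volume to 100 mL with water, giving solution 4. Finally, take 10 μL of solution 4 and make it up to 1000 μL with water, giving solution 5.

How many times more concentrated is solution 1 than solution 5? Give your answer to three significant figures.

1.00 × 10^4

Step 1: 5 mL brought to 500 mL → factor 500/5 = 100
Step 2: 10 mL + 40 mL = 50 mL total → factor 50/10 = 5
Step 3: 10 mL + 10 mL = 20 mL total → factor 20/10 = 2
Step 4: 10 mL brought to 100 mL → factor 100/10 = 10
Step 5: 10 μL brought to 1000 μL → factor 1000/10 = 100
Dilution factor to solution 1 = 100; to solution 5 = 1 × 10^6
[solution 1]/[solution 5] = (factor to solution 5)/(factor to solution 1) = 1 × 10^6/100 = 1.00 × 10^4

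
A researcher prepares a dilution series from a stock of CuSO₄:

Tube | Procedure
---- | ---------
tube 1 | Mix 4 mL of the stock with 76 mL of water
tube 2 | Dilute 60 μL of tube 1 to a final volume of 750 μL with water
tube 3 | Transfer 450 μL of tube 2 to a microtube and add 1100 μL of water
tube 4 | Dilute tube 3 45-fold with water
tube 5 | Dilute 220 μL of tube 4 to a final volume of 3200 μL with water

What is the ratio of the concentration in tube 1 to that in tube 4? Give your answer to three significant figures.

1.94 × 10^3

Step 1: 4 mL + 76 mL = 80 mL total → factor 80/4 = 20
Step 2: 60 μL brought to 750 μL → factor 750/60 = 12.5
Step 3: 450 μL + 1100 μL = 1550 μL total → factor 1550/450 = 3.4444
Step 4: 45-fold → factor 45
Dilution factor to tube 1 = 20; to tube 4 = 38750
[tube 1]/[tube 4] = (factor to tube 4)/(factor to tube 1) = 38750/20 = 1.94 × 10^3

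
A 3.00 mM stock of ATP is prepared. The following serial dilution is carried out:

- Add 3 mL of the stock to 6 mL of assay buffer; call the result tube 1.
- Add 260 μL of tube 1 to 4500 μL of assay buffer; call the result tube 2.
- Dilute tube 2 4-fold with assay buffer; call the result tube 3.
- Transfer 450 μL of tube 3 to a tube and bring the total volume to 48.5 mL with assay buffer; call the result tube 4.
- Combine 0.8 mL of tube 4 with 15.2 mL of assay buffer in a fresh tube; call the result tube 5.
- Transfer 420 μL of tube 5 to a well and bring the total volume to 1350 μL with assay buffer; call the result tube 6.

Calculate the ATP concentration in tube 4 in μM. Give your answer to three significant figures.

Step 1: 3 mL + 6 mL = 9 mL total → factor 9/3 = 3
Step 2: 260 μL + 4500 μL = 4760 μL total → factor 4760/260 = 18.308
Step 3: 4-fold → factor 4
Step 4: 450 μL brought to 48.5 mL → factor 48500/450 = 107.78
Dilution factor through tube 4 = 3 × 18.308 × 4 × 107.78 = 23678
[tube 4] = 3.00 mM / 23678 = 0.0001267 mM = 0.127 μM

0.127 μM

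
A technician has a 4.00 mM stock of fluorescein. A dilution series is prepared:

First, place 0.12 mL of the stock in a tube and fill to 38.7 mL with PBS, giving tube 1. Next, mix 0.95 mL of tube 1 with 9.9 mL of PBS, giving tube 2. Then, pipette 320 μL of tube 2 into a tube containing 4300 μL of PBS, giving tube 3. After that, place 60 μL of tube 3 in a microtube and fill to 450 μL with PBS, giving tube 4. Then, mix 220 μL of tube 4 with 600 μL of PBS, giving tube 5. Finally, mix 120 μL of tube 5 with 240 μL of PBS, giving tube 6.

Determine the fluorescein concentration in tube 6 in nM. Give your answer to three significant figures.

Step 1: 0.12 mL brought to 38.7 mL → factor 38.7/0.12 = 322.5
Step 2: 0.95 mL + 9.9 mL = 10.85 mL total → factor 10.85/0.95 = 11.421
Step 3: 320 μL + 4300 μL = 4620 μL total → factor 4620/320 = 14.438
Step 4: 60 μL brought to 450 μL → factor 450/60 = 7.5
Step 5: 220 μL + 600 μL = 820 μL total → factor 820/220 = 3.7273
Step 6: 120 μL + 240 μL = 360 μL total → factor 360/120 = 3
Overall dilution factor = 322.5 × 11.421 × 14.438 × 7.5 × 3.7273 × 3 = 4.4597 × 10^6
Final = 4.00 mM / 4.4597 × 10^6 = 8.969 × 10^-7 mM = 0.897 nM

0.897 nM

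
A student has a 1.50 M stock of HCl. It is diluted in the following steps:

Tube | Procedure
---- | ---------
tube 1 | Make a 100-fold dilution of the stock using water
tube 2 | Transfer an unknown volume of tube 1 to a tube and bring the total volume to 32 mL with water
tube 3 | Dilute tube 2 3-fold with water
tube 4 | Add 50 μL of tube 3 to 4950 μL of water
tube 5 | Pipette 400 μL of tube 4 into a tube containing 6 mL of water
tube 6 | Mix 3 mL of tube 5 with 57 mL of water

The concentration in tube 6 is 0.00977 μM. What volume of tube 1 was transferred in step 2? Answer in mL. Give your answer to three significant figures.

Step 1: 100-fold → factor 100
Step 2: v brought to 32 mL → factor = 32 mL/v
Step 3: 3-fold → factor 3
Step 4: 50 μL + 4950 μL = 5000 μL total → factor 5000/50 = 100
Step 5: 400 μL + 6 mL = 6400 μL total → factor 6400/400 = 16
Step 6: 3 mL + 57 mL = 60 mL total → factor 60/3 = 20
Product of known-step factors = 9.6 × 10^6
Overall factor = 1.50 M / (0.00977 μM) = 1.5353 × 10^8
Step-2 factor = 1.5353 × 10^8 / 9.6 × 10^6 = 15.993
v = 32 mL / 15.993 = 2.00 mL

2.00 mL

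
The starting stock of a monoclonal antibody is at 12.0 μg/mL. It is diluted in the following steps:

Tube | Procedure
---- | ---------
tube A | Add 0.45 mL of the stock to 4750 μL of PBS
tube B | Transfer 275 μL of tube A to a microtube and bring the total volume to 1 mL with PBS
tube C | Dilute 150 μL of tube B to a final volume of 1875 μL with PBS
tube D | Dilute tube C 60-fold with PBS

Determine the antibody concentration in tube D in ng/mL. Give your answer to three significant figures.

0.381 ng/mL

Step 1: 0.45 mL + 4750 μL = 5.2 mL total → factor 5.2/0.45 = 11.556
Step 2: 275 μL brought to 1 mL → factor 1000/275 = 3.6364
Step 3: 150 μL brought to 1875 μL → factor 1875/150 = 12.5
Step 4: 60-fold → factor 60
Overall dilution factor = 11.556 × 3.6364 × 12.5 × 60 = 31515
Final = 12.0 μg/mL / 31515 = 0.0003808 μg/mL = 0.381 ng/mL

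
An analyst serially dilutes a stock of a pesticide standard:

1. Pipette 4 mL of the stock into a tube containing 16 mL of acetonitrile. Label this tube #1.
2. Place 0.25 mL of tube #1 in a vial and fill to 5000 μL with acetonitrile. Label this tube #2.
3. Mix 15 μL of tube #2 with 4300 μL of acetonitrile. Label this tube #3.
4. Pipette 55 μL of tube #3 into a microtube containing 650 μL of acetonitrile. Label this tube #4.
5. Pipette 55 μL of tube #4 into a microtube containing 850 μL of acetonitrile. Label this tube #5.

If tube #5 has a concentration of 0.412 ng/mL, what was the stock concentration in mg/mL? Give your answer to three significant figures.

Step 1: 4 mL + 16 mL = 20 mL total → factor 20/4 = 5
Step 2: 0.25 mL brought to 5000 μL → factor 5/0.25 = 20
Step 3: 15 μL + 4300 μL = 4315 μL total → factor 4315/15 = 287.67
Step 4: 55 μL + 650 μL = 705 μL total → factor 705/55 = 12.818
Step 5: 55 μL + 850 μL = 905 μL total → factor 905/55 = 16.455
Overall dilution factor = 5 × 20 × 287.67 × 12.818 × 16.455 = 6.0674 × 10^6
Stock = 0.412 ng/mL × 6.0674 × 10^6 = 2.500 × 10^6 ng/mL = 2.50 mg/mL

2.50 mg/mL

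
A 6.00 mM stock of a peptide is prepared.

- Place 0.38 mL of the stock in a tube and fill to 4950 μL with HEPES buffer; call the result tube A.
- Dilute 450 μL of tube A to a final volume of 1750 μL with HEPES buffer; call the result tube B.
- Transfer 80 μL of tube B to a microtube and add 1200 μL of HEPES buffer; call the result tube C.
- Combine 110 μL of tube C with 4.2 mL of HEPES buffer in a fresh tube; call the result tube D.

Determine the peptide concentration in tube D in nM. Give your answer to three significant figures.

189 nM

Step 1: 0.38 mL brought to 4950 μL → factor 4.95/0.38 = 13.026
Step 2: 450 μL brought to 1750 μL → factor 1750/450 = 3.8889
Step 3: 80 μL + 1200 μL = 1280 μL total → factor 1280/80 = 16
Step 4: 110 μL + 4.2 mL = 4310 μL total → factor 4310/110 = 39.182
Overall dilution factor = 13.026 × 3.8889 × 16 × 39.182 = 31758
Final = 6.00 mM / 31758 = 0.0001889 mM = 189 nM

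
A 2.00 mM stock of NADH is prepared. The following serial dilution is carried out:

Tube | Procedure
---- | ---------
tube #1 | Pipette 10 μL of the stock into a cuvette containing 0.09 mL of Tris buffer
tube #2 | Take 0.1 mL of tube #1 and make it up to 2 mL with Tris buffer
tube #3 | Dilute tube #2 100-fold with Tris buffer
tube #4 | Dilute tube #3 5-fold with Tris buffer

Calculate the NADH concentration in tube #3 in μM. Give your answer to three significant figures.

0.100 μM

Step 1: 10 μL + 0.09 mL = 100 μL total → factor 100/10 = 10
Step 2: 0.1 mL brought to 2 mL → factor 2/0.1 = 20
Step 3: 100-fold → factor 100
Dilution factor through tube #3 = 10 × 20 × 100 = 20000
[tube #3] = 2.00 mM / 20000 = 0.0001000 mM = 0.100 μM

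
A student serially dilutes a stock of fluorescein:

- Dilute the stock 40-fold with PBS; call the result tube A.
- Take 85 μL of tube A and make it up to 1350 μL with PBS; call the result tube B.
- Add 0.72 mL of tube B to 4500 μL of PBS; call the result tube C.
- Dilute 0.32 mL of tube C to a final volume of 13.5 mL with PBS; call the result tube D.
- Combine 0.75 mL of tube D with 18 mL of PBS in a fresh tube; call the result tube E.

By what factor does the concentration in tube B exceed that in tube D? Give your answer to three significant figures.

306

Step 1: 40-fold → factor 40
Step 2: 85 μL brought to 1350 μL → factor 1350/85 = 15.882
Step 3: 0.72 mL + 4500 μL = 5.22 mL total → factor 5.22/0.72 = 7.25
Step 4: 0.32 mL brought to 13.5 mL → factor 13.5/0.32 = 42.188
Dilution factor to tube B = 635.29; to tube D = 1.9431 × 10^5
[tube B]/[tube D] = (factor to tube D)/(factor to tube B) = 1.9431 × 10^5/635.29 = 306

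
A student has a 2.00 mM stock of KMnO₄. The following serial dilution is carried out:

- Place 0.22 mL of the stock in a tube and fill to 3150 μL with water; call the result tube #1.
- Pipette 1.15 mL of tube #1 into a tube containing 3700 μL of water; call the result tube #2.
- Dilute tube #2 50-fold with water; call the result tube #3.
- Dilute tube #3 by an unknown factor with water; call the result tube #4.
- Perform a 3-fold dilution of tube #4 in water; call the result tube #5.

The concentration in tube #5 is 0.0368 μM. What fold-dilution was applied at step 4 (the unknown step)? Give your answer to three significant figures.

Step 1: 0.22 mL brought to 3150 μL → factor 3.15/0.22 = 14.318
Step 2: 1.15 mL + 3700 μL = 4.85 mL total → factor 4.85/1.15 = 4.2174
Step 3: 50-fold → factor 50
Step 4: unknown factor x
Step 5: 3-fold → factor 3
Product of known-step factors = 9057.8
Overall factor = 2.00 mM / (0.0368 μM) = 54348
x = 54348 / 9057.8 = 6.00

6.00-fold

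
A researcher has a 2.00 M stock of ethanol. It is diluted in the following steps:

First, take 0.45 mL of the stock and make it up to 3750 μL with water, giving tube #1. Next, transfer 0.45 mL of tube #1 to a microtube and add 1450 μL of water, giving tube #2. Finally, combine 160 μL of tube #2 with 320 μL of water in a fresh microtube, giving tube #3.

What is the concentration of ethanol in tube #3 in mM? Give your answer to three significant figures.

Step 1: 0.45 mL brought to 3750 μL → factor 3.75/0.45 = 8.3333
Step 2: 0.45 mL + 1450 μL = 1.9 mL total → factor 1.9/0.45 = 4.2222
Step 3: 160 μL + 320 μL = 480 μL total → factor 480/160 = 3
Overall dilution factor = 8.3333 × 4.2222 × 3 = 105.56
Final = 2.00 M / 105.56 = 0.01895 M = 18.9 mM

18.9 mM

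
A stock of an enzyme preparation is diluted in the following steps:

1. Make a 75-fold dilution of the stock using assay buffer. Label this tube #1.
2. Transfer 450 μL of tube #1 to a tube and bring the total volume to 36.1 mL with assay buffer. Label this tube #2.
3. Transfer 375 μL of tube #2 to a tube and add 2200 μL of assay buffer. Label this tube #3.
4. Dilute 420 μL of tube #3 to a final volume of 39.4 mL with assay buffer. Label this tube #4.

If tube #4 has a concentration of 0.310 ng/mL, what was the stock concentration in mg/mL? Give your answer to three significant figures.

1.20 mg/mL

Step 1: 75-fold → factor 75
Step 2: 450 μL brought to 36.1 mL → factor 36100/450 = 80.222
Step 3: 375 μL + 2200 μL = 2575 μL total → factor 2575/375 = 6.8667
Step 4: 420 μL brought to 39.4 mL → factor 39400/420 = 93.81
Overall dilution factor = 75 × 80.222 × 6.8667 × 93.81 = 3.8757 × 10^6
Stock = 0.310 ng/mL × 3.8757 × 10^6 = 1.201 × 10^6 ng/mL = 1.20 mg/mL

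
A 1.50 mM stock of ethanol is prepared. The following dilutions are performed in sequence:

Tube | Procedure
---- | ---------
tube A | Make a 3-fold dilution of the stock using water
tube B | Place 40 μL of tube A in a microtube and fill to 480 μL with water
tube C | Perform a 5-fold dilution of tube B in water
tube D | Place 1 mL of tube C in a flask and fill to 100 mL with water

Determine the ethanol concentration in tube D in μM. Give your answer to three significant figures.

Step 1: 3-fold → factor 3
Step 2: 40 μL brought to 480 μL → factor 480/40 = 12
Step 3: 5-fold → factor 5
Step 4: 1 mL brought to 100 mL → factor 100/1 = 100
Overall dilution factor = 3 × 12 × 5 × 100 = 18000
Final = 1.50 mM / 18000 = 8.333 × 10^-5 mM = 0.0833 μM

0.0833 μM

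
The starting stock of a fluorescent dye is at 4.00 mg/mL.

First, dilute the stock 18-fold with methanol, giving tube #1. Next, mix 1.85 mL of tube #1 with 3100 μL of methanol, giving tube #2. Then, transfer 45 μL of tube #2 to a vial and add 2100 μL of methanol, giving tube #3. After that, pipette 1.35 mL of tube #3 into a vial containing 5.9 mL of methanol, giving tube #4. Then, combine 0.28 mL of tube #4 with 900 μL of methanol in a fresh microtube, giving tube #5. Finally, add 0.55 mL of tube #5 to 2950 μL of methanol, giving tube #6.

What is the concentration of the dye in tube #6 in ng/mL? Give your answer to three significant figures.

Step 1: 18-fold → factor 18
Step 2: 1.85 mL + 3100 μL = 4.95 mL total → factor 4.95/1.85 = 2.6757
Step 3: 45 μL + 2100 μL = 2145 μL total → factor 2145/45 = 47.667
Step 4: 1.35 mL + 5.9 mL = 7.25 mL total → factor 7.25/1.35 = 5.3704
Step 5: 0.28 mL + 900 μL = 1.18 mL total → factor 1.18/0.28 = 4.2143
Step 6: 0.55 mL + 2950 μL = 3.5 mL total → factor 3.5/0.55 = 6.3636
Overall dilution factor = 18 × 2.6757 × 47.667 × 5.3704 × 4.2143 × 6.3636 = 3.3064 × 10^5
Final = 4.00 mg/mL / 3.3064 × 10^5 = 1.210 × 10^-5 mg/mL = 12.1 ng/mL

12.1 ng/mL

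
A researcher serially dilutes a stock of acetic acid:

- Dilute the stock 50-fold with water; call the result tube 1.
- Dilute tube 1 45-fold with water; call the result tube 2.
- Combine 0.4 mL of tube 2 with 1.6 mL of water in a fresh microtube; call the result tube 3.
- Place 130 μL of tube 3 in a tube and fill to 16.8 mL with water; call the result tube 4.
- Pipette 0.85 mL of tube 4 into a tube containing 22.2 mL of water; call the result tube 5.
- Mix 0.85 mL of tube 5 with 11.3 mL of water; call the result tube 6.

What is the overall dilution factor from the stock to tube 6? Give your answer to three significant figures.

5.64 × 10^8

Step 1: 50-fold → factor 50
Step 2: 45-fold → factor 45
Step 3: 0.4 mL + 1.6 mL = 2 mL total → factor 2/0.4 = 5
Step 4: 130 μL brought to 16.8 mL → factor 16800/130 = 129.23
Step 5: 0.85 mL + 22.2 mL = 23.05 mL total → factor 23.05/0.85 = 27.118
Step 6: 0.85 mL + 11.3 mL = 12.15 mL total → factor 12.15/0.85 = 14.294
Overall dilution factor = 50 × 45 × 5 × 129.23 × 27.118 × 14.294 = 5.6354 × 10^8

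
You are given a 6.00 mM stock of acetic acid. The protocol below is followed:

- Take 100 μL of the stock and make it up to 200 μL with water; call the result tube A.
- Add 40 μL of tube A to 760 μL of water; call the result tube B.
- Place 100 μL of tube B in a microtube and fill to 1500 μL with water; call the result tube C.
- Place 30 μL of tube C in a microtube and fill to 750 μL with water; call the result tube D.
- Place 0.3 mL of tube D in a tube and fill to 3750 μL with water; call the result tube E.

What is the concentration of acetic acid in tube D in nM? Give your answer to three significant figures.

Step 1: 100 μL brought to 200 μL → factor 200/100 = 2
Step 2: 40 μL + 760 μL = 800 μL total → factor 800/40 = 20
Step 3: 100 μL brought to 1500 μL → factor 1500/100 = 15
Step 4: 30 μL brought to 750 μL → factor 750/30 = 25
Dilution factor through tube D = 2 × 20 × 15 × 25 = 15000
[tube D] = 6.00 mM / 15000 = 0.0004000 mM = 400 nM

400 nM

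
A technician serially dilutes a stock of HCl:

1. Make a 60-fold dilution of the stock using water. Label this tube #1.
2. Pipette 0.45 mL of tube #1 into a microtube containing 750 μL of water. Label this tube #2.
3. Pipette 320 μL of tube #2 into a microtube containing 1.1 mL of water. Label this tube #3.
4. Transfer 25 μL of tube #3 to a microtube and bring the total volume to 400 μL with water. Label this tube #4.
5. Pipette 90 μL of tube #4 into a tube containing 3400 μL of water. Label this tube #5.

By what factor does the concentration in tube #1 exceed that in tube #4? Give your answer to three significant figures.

189

Step 1: 60-fold → factor 60
Step 2: 0.45 mL + 750 μL = 1.2 mL total → factor 1.2/0.45 = 2.6667
Step 3: 320 μL + 1.1 mL = 1420 μL total → factor 1420/320 = 4.4375
Step 4: 25 μL brought to 400 μL → factor 400/25 = 16
Dilution factor to tube #1 = 60; to tube #4 = 11360
[tube #1]/[tube #4] = (factor to tube #4)/(factor to tube #1) = 11360/60 = 189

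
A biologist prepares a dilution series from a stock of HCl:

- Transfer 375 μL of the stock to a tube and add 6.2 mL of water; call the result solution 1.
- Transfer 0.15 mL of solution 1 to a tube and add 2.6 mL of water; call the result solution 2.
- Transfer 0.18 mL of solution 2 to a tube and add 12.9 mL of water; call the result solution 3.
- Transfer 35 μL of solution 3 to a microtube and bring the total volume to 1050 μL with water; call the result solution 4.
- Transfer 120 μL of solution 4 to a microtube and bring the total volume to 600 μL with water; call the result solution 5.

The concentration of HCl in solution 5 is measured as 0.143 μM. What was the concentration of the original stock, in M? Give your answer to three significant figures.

Step 1: 375 μL + 6.2 mL = 6575 μL total → factor 6575/375 = 17.533
Step 2: 0.15 mL + 2.6 mL = 2.75 mL total → factor 2.75/0.15 = 18.333
Step 3: 0.18 mL + 12.9 mL = 13.08 mL total → factor 13.08/0.18 = 72.667
Step 4: 35 μL brought to 1050 μL → factor 1050/35 = 30
Step 5: 120 μL brought to 600 μL → factor 600/120 = 5
Overall dilution factor = 17.533 × 18.333 × 72.667 × 30 × 5 = 3.5037 × 10^6
Stock = 0.143 μM × 3.5037 × 10^6 = 5.010 × 10^5 μM = 0.501 M

0.501 M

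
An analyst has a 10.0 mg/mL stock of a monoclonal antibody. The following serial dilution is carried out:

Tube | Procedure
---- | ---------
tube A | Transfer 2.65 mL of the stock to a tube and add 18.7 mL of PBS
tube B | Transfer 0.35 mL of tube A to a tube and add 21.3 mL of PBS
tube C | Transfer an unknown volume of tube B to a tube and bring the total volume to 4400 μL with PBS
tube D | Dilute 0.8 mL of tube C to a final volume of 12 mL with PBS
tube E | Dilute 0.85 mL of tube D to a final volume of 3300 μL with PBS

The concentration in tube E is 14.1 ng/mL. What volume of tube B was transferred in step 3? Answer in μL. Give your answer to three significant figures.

180 μL

Step 1: 2.65 mL + 18.7 mL = 21.35 mL total → factor 21.35/2.65 = 8.0566
Step 2: 0.35 mL + 21.3 mL = 21.65 mL total → factor 21.65/0.35 = 61.857
Step 3: v brought to 4400 μL → factor = 4400 μL/v
Step 4: 0.8 mL brought to 12 mL → factor 12/0.8 = 15
Step 5: 0.85 mL brought to 3300 μL → factor 3.3/0.85 = 3.8824
Product of known-step factors = 29022
Overall factor = 10.0 mg/mL / (14.1 ng/mL) = 7.0922 × 10^5
Step-3 factor = 7.0922 × 10^5 / 29022 = 24.437
v = 4400 μL / 24.437 = 180 μL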